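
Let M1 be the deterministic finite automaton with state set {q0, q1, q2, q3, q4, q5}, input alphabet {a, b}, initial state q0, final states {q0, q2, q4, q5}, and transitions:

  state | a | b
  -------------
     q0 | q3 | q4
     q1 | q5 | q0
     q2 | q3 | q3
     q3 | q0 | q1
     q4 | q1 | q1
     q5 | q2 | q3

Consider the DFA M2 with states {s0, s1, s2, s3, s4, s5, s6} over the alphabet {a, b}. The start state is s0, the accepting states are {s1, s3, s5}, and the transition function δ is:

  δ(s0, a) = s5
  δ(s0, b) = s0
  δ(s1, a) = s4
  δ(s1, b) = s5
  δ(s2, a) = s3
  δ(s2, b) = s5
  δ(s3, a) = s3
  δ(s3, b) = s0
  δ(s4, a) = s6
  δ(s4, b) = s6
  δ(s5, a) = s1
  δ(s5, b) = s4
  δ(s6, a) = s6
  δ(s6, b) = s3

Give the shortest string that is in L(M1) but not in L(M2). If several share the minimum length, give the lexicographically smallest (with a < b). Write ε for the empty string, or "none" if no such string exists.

The empty string ε is accepted by M1 but not by M2.
Since ε is the unique shortest string, it is the required witness.

ε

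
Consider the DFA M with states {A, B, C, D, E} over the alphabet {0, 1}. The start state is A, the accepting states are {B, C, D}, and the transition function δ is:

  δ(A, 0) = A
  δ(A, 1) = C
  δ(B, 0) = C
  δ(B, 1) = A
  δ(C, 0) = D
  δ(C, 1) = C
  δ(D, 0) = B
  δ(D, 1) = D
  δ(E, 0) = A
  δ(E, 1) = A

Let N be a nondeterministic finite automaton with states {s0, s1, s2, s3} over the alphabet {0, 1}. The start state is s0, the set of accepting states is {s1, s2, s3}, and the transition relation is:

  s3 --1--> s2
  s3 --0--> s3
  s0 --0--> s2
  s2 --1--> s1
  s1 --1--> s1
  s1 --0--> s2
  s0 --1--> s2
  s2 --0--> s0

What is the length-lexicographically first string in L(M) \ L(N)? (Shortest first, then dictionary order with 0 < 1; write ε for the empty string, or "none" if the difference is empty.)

10

The string 10 is accepted by M but not by N.
No shorter string lies in the difference, and 10 is the lexicographically first length-2 string in L(M) \ L(N).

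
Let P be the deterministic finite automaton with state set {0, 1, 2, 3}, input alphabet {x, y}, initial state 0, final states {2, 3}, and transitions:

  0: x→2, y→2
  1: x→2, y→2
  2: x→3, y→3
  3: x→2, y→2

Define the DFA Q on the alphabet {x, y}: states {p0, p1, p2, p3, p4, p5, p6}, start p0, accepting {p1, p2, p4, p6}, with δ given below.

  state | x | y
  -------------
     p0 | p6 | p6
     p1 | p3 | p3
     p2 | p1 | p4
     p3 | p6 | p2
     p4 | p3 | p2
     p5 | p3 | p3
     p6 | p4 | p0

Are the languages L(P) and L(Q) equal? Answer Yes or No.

No

The string xy is accepted by P but rejected by Q.
So L(P) ≠ L(Q).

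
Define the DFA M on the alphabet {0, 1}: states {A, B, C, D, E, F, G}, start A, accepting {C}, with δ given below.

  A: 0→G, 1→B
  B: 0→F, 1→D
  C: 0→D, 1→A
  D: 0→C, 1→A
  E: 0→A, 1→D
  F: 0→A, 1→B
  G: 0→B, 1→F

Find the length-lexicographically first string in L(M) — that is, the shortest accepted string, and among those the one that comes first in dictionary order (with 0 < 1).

A breadth-first search from A reaches an accepting state first via the path A → B → D → C on input 110.
No string of length < 3 is accepted (BFS exhausts all shorter strings without reaching an accepting state), and 110 is the lexicographically least accepting string of length 3.

110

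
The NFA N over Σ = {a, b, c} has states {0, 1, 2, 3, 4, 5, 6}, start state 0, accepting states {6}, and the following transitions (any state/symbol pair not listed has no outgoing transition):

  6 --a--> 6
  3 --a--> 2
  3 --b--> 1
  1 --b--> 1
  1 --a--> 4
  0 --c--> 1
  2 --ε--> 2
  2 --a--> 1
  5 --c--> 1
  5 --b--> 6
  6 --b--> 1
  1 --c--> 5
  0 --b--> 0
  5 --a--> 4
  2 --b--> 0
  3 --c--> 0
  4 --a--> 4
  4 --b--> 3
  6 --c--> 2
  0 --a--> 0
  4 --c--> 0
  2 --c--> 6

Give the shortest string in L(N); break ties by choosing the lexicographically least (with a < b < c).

ccb

A breadth-first search from 0 reaches an accepting state first via the path 0 → 1 → 5 → 6 on input ccb.
No string of length < 3 is accepted (BFS exhausts all shorter strings without reaching an accepting state), and ccb is the lexicographically least accepting string of length 3.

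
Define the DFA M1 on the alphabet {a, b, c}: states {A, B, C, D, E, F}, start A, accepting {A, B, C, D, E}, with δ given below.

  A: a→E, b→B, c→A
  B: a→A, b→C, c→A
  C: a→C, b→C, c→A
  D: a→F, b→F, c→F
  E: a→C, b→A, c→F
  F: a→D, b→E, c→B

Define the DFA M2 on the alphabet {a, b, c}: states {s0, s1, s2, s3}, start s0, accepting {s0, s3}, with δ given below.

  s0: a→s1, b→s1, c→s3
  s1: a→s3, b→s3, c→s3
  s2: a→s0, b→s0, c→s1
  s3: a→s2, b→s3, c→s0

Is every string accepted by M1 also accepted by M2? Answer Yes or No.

The string a is in L(M1) but not in L(M2).
So L(M1) ⊄ L(M2).

No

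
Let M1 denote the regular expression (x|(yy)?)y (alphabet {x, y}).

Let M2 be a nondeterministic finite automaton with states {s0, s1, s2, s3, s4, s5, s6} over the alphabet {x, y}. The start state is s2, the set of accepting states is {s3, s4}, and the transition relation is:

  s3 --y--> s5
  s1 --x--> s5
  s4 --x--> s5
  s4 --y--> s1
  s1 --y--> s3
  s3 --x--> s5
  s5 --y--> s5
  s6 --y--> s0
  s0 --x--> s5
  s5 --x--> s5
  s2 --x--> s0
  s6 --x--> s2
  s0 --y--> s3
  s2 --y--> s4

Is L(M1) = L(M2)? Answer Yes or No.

Yes

Converting the expression M1 to a DFA (subset construction, then merging equivalent states) gives the minimal DFA with states {r0, r1, r2, r3, r4}, start state r0, accepting states {r2, r4} and transitions r0: x→r1, y→r2; r1: x→r3, y→r4; r2: x→r3, y→r1; r3: x→r3, y→r3; r4: x→r3, y→r3.
Exploring the product automaton M1 × M2 from the start pair (r0, s2), following both machines on each input symbol, reaches 6 state pairs: (r0, s2), (r1, s0), (r2, s4), (r3, s5), (r4, s3), (r1, s1).
M1 accepts in {r2, r4} and M2 accepts in {s3, s4}. In every reachable pair the two components are either both accepting — (r2, s4), (r4, s3) — or both non-accepting, so no string is accepted by exactly one of the machines: L(M1) \ L(M2) and L(M2) \ L(M1) are both empty.
Hence every string is accepted by M1 iff it is accepted by M2, and the two languages coincide.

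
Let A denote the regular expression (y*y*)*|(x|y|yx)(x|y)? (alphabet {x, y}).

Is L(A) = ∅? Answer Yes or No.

No

The empty string ε matches the expression, so it belongs to L(A).
Since L(A) contains at least one string, it is not empty.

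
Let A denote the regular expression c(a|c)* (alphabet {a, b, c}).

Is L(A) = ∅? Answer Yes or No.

No

The string c matches the expression, so it belongs to L(A).
Since L(A) contains at least one string, it is not empty.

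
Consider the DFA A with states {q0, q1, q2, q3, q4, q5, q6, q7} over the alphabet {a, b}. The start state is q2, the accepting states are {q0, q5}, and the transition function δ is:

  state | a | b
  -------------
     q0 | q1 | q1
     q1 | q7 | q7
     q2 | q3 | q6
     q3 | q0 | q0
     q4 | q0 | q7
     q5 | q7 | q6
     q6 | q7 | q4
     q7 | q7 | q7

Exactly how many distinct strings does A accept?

3

The useful subgraph on states {q0, q2, q3, q4, q6} is acyclic, so L(A) is finite; the longest accepting path visits 4 useful states, giving maximum string length 3.
Counting accepting paths from q2 by length: 2 of length 2, 1 of length 3. Total 3.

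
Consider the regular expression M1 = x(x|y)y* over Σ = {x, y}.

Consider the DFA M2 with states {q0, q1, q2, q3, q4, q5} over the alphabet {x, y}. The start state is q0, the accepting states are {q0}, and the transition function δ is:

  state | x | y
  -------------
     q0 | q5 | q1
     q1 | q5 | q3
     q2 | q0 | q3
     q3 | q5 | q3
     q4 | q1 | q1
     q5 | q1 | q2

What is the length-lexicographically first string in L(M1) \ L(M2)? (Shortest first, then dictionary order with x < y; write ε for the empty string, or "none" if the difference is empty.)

The string xx is accepted by M1 but not by M2.
No shorter string lies in the difference, and xx is the lexicographically first length-2 string in L(M1) \ L(M2).

xx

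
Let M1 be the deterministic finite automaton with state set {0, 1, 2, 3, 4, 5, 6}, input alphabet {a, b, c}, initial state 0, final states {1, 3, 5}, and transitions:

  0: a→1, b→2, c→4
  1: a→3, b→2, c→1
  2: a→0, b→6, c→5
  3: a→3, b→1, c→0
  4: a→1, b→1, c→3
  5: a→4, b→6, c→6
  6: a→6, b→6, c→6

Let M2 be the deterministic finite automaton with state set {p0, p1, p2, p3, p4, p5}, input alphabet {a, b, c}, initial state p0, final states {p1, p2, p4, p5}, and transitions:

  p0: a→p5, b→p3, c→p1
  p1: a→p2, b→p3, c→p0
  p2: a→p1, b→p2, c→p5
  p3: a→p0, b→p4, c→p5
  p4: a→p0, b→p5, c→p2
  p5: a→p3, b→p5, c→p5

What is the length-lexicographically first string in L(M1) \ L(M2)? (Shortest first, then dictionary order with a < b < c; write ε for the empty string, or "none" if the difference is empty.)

aa

The string aa is accepted by M1 but not by M2.
No shorter string lies in the difference, and aa is the lexicographically first length-2 string in L(M1) \ L(M2).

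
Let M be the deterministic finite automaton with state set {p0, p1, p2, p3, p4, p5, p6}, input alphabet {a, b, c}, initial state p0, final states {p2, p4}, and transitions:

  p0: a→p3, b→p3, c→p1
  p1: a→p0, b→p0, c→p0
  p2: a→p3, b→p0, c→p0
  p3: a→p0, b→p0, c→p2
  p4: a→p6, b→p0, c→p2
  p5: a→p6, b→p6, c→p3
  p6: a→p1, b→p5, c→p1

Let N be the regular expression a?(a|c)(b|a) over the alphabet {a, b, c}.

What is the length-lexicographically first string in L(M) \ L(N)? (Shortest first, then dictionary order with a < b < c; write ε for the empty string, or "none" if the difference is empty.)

ac

The string ac is accepted by M but not by N.
No shorter string lies in the difference, and ac is the lexicographically first length-2 string in L(M) \ L(N).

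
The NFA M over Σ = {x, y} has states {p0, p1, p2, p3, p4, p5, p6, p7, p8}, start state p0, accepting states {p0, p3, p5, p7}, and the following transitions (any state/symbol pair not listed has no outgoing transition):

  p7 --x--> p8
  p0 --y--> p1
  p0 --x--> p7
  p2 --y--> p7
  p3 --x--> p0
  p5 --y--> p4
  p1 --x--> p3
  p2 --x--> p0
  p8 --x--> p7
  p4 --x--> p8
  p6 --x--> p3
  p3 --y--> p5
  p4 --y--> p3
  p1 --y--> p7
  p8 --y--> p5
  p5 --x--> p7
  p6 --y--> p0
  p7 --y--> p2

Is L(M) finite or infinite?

infinite

State p0 is reachable from the start and can reach an accepting state, and it lies on the cycle p0 → p1 → p3 → p0.
Traversing that cycle any number of times yields accepted strings of unbounded length, so the language is infinite.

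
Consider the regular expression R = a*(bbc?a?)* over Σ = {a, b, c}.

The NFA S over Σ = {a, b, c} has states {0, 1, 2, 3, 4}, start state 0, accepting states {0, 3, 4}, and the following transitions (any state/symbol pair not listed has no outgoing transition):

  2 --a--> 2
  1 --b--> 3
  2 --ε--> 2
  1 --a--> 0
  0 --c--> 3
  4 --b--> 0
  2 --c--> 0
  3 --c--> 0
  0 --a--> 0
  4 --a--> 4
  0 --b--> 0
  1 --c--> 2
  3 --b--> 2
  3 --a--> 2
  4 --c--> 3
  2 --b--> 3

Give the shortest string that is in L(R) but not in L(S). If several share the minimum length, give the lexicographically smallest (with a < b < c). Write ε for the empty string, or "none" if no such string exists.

The string bbca is accepted by R but not by S.
No shorter string lies in the difference, and bbca is the lexicographically first length-4 string in L(R) \ L(S).

bbca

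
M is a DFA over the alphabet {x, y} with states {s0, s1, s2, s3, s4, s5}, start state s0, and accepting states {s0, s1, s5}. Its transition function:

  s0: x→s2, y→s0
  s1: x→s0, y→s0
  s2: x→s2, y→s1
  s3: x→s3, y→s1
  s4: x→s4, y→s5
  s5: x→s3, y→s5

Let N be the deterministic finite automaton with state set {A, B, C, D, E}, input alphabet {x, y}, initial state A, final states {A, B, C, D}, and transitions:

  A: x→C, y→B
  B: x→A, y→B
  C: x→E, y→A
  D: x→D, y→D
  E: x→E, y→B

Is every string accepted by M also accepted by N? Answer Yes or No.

Yes

Exploring the product automaton M × N from the start pair (s0, A), following both machines on each input symbol, reaches 8 state pairs: (s0, A), (s2, C), (s0, B), (s2, E), (s1, A), (s2, A), (s1, B), (s0, C).
M accepts in {s0, s1, s5} and N accepts in {A, B, C, D}. The reachable pairs whose M-component is accepting are (s0, A), (s0, B), (s1, A), (s1, B), (s0, C); in each of them the N-component is accepting too, so the product for L(M) \ L(N) (M-component accepting, N-component rejecting) has no reachable accepting pair and the difference is empty.
Hence every string in L(M) is also in L(N).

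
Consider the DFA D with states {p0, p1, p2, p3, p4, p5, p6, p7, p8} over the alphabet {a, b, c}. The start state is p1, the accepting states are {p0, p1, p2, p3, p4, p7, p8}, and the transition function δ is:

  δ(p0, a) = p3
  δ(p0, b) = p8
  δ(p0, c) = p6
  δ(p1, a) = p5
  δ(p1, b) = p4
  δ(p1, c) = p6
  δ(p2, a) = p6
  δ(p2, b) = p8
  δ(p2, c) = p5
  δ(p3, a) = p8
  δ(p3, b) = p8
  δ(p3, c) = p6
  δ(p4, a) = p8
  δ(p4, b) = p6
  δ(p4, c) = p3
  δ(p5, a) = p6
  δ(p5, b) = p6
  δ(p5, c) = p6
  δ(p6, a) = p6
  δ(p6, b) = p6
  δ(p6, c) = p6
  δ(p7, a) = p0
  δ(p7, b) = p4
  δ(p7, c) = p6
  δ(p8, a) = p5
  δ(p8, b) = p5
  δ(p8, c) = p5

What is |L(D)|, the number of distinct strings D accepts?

The useful subgraph on states {p1, p3, p4, p8} is acyclic, so L(D) is finite; the longest accepting path visits 4 useful states, giving maximum string length 3.
Counting accepting paths from p1 by length: 1 of length 0, 1 of length 1, 2 of length 2, 2 of length 3. Total 6.

6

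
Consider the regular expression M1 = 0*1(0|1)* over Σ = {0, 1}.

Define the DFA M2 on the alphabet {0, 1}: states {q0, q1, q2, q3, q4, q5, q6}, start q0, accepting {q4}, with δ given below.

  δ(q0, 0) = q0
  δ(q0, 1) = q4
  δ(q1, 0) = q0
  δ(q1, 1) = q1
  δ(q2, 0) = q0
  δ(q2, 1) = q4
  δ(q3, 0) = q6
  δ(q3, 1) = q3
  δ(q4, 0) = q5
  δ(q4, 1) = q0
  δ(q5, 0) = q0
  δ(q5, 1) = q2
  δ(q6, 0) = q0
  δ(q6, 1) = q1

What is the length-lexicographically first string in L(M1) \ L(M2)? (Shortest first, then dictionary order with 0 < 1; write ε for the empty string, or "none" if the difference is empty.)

10

The string 10 is accepted by M1 but not by M2.
No shorter string lies in the difference, and 10 is the lexicographically first length-2 string in L(M1) \ L(M2).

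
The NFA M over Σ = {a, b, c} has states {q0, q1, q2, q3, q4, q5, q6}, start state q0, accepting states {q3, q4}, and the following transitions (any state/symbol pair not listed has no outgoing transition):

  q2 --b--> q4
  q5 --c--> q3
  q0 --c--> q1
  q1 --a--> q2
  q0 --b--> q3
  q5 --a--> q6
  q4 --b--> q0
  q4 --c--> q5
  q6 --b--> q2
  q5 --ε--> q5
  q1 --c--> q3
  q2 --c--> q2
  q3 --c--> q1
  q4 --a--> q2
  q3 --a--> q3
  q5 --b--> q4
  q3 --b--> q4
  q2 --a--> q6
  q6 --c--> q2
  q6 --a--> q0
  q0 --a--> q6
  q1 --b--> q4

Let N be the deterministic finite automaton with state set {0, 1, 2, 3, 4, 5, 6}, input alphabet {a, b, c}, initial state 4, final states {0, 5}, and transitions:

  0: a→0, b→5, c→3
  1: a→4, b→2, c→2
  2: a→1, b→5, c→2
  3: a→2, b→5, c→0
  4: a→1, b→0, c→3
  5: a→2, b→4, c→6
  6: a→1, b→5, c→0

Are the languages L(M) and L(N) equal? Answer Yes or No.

Exploring the product automaton M × N from the start pair (q0, 4), following both machines on each input symbol, reaches 7 state pairs: (q0, 4), (q6, 1), (q3, 0), (q1, 3), (q2, 2), (q4, 5), (q5, 6).
M accepts in {q3, q4} and N accepts in {0, 5}. In every reachable pair the two components are either both accepting — (q3, 0), (q4, 5) — or both non-accepting, so no string is accepted by exactly one of the machines: L(M) \ L(N) and L(N) \ L(M) are both empty.
Hence every string is accepted by M iff it is accepted by N, and the two languages coincide.

Yes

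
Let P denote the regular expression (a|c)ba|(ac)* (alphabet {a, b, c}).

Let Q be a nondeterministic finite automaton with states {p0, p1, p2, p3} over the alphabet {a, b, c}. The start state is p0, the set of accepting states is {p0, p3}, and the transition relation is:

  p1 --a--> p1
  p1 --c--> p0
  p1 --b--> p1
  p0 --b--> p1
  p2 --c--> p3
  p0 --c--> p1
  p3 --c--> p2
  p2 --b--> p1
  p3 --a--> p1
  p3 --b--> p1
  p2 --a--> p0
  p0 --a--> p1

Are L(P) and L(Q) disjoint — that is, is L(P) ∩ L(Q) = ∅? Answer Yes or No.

No

The empty string ε is accepted by both P and Q.
Hence L(P) ∩ L(Q) ≠ ∅.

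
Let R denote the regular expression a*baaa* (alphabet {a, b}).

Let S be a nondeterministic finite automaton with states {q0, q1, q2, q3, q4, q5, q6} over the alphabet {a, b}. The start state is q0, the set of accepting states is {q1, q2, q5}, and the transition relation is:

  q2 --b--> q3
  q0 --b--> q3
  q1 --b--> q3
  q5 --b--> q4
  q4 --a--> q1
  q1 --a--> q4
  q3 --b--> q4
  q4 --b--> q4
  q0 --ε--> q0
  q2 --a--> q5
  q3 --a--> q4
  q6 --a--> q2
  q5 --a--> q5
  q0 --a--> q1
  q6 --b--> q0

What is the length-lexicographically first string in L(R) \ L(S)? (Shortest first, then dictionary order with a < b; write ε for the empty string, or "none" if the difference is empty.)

baaa

The string baaa is accepted by R but not by S.
No shorter string lies in the difference, and baaa is the lexicographically first length-4 string in L(R) \ L(S).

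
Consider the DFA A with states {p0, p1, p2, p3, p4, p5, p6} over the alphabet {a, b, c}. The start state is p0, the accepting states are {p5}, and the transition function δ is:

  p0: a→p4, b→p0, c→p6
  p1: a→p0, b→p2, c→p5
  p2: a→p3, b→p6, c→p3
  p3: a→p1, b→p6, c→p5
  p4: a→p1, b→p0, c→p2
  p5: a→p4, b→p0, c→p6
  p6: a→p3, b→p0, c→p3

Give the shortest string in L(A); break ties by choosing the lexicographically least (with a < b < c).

A breadth-first search from p0 reaches an accepting state first via the path p0 → p4 → p1 → p5 on input aac.
No string of length < 3 is accepted (BFS exhausts all shorter strings without reaching an accepting state), and aac is the lexicographically least accepting string of length 3.

aac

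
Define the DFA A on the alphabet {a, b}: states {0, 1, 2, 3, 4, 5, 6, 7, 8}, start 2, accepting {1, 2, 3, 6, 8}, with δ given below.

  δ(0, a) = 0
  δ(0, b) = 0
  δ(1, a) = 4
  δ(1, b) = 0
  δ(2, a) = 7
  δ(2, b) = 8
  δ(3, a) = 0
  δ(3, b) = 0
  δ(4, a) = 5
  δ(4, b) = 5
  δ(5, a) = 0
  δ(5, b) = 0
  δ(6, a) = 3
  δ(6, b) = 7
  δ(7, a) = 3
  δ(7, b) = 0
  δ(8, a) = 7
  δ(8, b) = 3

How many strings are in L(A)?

The useful subgraph on states {2, 3, 7, 8} is acyclic, so L(A) is finite; the longest accepting path visits 4 useful states, giving maximum string length 3.
Counting accepting paths from 2 by length: 1 of length 0, 1 of length 1, 2 of length 2, 1 of length 3. Total 5.

5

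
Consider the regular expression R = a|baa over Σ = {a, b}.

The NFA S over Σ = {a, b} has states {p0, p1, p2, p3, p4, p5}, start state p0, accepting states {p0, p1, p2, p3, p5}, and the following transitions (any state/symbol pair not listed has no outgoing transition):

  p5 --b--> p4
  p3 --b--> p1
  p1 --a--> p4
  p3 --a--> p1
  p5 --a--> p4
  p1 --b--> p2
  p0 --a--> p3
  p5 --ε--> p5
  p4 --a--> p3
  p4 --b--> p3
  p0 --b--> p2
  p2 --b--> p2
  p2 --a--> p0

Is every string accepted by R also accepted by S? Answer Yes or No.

Converting the expression R to a DFA (subset construction, then merging equivalent states) gives the minimal DFA with states {r0, r1, r2, r3, r4}, start state r0, accepting states {r1} and transitions r0: a→r1, b→r2; r1: a→r3, b→r3; r2: a→r4, b→r3; r3: a→r3, b→r3; r4: a→r1, b→r3.
Exploring the product automaton R × S from the start pair (r0, p0), following both machines on each input symbol, reaches 9 state pairs: (r0, p0), (r1, p3), (r2, p2), (r3, p1), (r4, p0), (r3, p2), (r3, p4), (r3, p0), (r3, p3).
R accepts in {r1} and S accepts in {p0, p1, p2, p3, p5}. The reachable pairs whose R-component is accepting are (r1, p3); in each of them the S-component is accepting too, so the product for L(R) \ L(S) (R-component accepting, S-component rejecting) has no reachable accepting pair and the difference is empty.
Hence every string in L(R) is also in L(S).

Yes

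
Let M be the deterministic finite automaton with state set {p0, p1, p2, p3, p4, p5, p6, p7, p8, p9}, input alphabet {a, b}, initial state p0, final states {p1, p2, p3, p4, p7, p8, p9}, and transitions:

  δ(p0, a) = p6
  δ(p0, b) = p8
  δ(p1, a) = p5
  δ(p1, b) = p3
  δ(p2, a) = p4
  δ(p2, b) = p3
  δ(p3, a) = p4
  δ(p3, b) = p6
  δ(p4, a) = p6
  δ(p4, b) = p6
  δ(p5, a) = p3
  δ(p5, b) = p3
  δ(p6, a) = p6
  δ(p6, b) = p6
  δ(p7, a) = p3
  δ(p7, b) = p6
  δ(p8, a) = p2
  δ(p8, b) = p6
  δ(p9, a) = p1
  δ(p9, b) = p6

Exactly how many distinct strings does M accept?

5

The useful subgraph on states {p0, p2, p3, p4, p8} is acyclic, so L(M) is finite; the longest accepting path visits 5 useful states, giving maximum string length 4.
Counting accepting paths from p0 by length: 1 of length 1, 1 of length 2, 2 of length 3, 1 of length 4. Total 5.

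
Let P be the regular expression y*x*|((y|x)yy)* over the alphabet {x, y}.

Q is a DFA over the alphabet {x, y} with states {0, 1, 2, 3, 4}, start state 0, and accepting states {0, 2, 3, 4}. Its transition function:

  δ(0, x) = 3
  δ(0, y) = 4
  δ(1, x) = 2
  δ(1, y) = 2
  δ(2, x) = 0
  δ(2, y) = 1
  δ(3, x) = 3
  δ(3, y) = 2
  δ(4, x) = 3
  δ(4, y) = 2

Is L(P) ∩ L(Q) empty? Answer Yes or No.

No

The empty string ε is accepted by both P and Q.
Hence L(P) ∩ L(Q) ≠ ∅.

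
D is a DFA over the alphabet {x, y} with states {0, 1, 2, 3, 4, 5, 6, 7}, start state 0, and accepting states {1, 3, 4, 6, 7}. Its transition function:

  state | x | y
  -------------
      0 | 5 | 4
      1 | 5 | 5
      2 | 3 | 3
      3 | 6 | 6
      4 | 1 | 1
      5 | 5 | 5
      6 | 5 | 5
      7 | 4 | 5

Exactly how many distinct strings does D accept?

3

The useful subgraph on states {0, 1, 4} is acyclic, so L(D) is finite; the longest accepting path visits 3 useful states, giving maximum string length 2.
Counting accepting paths from 0 by length: 1 of length 1, 2 of length 2. Total 3.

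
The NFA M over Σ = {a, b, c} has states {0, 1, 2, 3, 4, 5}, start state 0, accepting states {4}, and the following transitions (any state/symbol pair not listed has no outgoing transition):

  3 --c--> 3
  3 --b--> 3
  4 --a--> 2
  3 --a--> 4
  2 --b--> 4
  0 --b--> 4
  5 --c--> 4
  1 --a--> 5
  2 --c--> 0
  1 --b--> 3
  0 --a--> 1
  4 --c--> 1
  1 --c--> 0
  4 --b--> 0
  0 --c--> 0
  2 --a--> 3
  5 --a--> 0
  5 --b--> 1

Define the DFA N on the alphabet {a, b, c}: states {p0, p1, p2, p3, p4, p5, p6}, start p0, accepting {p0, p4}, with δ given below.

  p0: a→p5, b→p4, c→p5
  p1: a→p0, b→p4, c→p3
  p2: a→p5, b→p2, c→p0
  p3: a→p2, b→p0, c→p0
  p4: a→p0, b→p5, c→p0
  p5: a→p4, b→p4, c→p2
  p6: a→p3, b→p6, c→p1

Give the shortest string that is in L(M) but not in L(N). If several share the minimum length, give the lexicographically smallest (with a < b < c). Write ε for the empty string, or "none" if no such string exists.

acb

The string acb is accepted by M but not by N.
No shorter string lies in the difference, and acb is the lexicographically first length-3 string in L(M) \ L(N).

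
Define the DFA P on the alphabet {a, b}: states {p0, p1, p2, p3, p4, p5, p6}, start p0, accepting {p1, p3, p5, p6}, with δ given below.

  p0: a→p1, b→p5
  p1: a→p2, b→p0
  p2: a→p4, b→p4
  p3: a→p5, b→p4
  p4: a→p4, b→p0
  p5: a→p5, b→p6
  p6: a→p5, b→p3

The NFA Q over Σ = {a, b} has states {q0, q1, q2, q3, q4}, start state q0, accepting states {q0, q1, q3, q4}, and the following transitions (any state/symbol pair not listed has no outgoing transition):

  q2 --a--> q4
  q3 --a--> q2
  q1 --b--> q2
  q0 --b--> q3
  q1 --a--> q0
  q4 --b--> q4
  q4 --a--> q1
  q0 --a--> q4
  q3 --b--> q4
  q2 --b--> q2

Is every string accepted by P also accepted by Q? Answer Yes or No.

The string ba is in L(P) but not in L(Q).
So L(P) ⊄ L(Q).

No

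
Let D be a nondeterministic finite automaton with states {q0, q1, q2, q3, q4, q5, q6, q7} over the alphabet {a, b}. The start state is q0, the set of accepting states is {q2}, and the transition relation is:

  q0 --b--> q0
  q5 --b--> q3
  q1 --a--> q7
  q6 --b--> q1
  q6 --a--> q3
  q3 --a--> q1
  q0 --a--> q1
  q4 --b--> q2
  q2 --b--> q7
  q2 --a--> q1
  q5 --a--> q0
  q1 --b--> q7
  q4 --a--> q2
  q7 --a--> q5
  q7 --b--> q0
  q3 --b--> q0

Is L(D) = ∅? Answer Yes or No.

Yes

The states reachable from the start state are {q0, q1, q3, q5, q7}.
None of the accepting states {q2} is reachable, so no string is accepted and L(D) = ∅.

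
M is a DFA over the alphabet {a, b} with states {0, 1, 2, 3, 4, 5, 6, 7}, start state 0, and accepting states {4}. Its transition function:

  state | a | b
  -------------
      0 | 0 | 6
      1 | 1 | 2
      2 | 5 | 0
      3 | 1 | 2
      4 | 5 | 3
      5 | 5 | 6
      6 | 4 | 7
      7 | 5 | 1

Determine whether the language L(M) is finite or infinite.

infinite

State 0 is reachable from the start and can reach an accepting state, and it lies on the cycle 0 → 0.
Traversing that cycle any number of times yields accepted strings of unbounded length, so the language is infinite.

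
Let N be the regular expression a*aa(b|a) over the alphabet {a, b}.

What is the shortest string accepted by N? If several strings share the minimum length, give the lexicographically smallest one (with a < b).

aaa

By inspection of the expression, no string of length less than 3 matches, and aaa is the lexicographically first match of length 3.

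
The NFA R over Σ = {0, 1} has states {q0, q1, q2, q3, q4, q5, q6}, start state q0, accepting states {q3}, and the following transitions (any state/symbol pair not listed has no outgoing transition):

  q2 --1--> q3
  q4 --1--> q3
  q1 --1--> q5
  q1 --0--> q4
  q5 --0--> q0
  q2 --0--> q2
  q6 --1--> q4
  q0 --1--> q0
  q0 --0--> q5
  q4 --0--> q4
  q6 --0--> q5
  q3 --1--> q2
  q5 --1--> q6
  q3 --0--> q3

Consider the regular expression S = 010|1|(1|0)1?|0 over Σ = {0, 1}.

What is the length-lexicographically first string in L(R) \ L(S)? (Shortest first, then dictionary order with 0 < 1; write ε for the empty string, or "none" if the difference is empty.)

0111

The string 0111 is accepted by R but not by S.
No shorter string lies in the difference, and 0111 is the lexicographically first length-4 string in L(R) \ L(S).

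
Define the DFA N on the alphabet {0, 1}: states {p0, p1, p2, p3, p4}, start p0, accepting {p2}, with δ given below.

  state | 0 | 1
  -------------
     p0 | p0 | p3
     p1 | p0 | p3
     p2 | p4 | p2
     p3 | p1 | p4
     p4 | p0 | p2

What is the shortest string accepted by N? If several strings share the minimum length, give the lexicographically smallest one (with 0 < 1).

111

A breadth-first search from p0 reaches an accepting state first via the path p0 → p3 → p4 → p2 on input 111.
No string of length < 3 is accepted (BFS exhausts all shorter strings without reaching an accepting state), and 111 is the lexicographically least accepting string of length 3.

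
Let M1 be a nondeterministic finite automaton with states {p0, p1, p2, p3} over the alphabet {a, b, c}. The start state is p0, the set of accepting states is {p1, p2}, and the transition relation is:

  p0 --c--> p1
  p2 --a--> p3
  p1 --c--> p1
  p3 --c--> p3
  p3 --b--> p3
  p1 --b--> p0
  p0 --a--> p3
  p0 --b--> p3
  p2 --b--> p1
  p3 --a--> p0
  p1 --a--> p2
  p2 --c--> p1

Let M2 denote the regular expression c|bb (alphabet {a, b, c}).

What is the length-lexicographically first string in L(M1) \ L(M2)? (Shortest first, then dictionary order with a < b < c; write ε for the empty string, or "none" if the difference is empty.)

The string ca is accepted by M1 but not by M2.
No shorter string lies in the difference, and ca is the lexicographically first length-2 string in L(M1) \ L(M2).

ca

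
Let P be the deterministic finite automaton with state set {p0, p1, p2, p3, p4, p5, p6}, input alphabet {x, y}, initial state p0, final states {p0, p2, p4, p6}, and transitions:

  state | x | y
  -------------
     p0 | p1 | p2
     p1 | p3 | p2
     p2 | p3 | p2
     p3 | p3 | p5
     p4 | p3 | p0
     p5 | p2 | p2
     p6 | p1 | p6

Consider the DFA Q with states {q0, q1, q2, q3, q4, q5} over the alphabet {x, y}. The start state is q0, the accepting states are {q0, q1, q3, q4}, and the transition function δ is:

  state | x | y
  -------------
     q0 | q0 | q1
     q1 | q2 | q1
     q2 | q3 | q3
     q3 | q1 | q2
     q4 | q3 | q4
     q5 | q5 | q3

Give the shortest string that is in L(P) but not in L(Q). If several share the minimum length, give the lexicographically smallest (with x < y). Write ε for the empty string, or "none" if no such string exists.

The string xxyx is accepted by P but not by Q.
No shorter string lies in the difference, and xxyx is the lexicographically first length-4 string in L(P) \ L(Q).

xxyx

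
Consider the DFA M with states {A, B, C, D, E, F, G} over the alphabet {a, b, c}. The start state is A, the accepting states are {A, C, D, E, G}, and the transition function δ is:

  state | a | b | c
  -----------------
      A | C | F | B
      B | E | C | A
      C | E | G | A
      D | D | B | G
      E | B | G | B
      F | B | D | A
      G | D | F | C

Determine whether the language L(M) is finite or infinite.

State A is reachable from the start and can reach an accepting state, and it lies on the cycle A → B → A.
Traversing that cycle any number of times yields accepted strings of unbounded length, so the language is infinite.

infinite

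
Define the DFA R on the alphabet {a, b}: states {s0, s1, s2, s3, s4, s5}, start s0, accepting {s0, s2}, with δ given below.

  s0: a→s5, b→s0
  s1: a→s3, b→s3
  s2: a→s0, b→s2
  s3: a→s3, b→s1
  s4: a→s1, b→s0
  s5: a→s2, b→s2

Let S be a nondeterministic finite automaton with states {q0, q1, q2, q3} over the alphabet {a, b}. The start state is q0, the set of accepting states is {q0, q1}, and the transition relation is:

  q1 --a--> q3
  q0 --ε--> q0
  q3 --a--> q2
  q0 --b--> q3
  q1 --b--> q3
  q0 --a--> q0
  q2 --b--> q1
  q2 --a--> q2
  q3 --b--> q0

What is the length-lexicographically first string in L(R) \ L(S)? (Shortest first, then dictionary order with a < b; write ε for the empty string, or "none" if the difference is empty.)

The string b is accepted by R but not by S.
No shorter string lies in the difference, and b is the lexicographically first length-1 string in L(R) \ L(S).

b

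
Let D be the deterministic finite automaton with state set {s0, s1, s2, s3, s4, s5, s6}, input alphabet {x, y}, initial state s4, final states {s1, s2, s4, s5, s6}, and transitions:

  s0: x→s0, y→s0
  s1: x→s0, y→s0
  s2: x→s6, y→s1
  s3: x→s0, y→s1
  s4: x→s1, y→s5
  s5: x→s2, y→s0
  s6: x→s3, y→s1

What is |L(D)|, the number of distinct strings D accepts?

8

The useful subgraph on states {s1, s2, s3, s4, s5, s6} is acyclic, so L(D) is finite; the longest accepting path visits 6 useful states, giving maximum string length 5.
Counting accepting paths from s4 by length: 1 of length 0, 2 of length 1, 1 of length 2, 2 of length 3, 1 of length 4, 1 of length 5. Total 8.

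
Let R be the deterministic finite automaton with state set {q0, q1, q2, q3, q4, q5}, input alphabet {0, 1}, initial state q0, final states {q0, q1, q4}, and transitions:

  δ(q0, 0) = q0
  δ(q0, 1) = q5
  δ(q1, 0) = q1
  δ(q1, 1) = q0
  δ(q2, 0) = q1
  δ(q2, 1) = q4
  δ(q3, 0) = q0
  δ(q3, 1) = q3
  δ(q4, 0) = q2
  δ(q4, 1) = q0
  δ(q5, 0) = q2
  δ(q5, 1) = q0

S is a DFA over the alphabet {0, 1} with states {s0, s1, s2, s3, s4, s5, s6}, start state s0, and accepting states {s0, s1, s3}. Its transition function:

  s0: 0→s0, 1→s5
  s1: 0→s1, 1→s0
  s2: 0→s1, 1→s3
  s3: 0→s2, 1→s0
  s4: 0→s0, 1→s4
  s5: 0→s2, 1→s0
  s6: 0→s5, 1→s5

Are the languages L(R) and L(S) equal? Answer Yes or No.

Exploring the product automaton R × S from the start pair (q0, s0), following both machines on each input symbol, reaches 5 state pairs: (q0, s0), (q5, s5), (q2, s2), (q1, s1), (q4, s3).
R accepts in {q0, q1, q4} and S accepts in {s0, s1, s3}. In every reachable pair the two components are either both accepting — (q0, s0), (q1, s1), (q4, s3) — or both non-accepting, so no string is accepted by exactly one of the machines: L(R) \ L(S) and L(S) \ L(R) are both empty.
Hence every string is accepted by R iff it is accepted by S, and the two languages coincide.

Yes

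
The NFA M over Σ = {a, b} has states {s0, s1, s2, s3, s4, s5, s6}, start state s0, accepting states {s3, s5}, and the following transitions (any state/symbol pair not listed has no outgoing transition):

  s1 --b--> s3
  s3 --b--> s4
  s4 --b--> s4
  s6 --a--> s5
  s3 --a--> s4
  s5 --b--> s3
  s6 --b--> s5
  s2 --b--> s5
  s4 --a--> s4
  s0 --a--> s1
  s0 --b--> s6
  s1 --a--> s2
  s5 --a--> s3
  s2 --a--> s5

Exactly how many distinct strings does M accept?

13

The useful subgraph on states {s0, s1, s2, s3, s5, s6} is acyclic, so L(M) is finite; the longest accepting path visits 5 useful states, giving maximum string length 4.
Counting accepting paths from s0 by length: 3 of length 2, 6 of length 3, 4 of length 4. Total 13.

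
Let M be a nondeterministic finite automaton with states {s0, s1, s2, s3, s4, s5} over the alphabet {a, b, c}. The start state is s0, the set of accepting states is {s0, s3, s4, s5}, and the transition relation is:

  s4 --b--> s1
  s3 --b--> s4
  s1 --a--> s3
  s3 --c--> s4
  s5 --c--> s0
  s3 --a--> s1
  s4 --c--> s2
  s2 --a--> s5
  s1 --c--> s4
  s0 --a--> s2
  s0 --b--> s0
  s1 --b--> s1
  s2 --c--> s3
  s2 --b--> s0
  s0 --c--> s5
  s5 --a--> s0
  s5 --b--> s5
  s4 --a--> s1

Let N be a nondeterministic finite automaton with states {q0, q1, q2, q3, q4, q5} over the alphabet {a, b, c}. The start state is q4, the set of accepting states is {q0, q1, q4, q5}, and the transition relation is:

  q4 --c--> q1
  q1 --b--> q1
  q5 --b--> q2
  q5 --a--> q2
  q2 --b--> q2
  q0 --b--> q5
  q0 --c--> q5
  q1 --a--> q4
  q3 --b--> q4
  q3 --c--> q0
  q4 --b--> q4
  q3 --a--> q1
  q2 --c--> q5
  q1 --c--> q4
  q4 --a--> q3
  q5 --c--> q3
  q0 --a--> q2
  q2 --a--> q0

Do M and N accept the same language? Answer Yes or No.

Exploring the product automaton M × N from the start pair (s0, q4), following both machines on each input symbol, reaches 6 state pairs: (s0, q4), (s2, q3), (s5, q1), (s3, q0), (s1, q2), (s4, q5).
M accepts in {s0, s3, s4, s5} and N accepts in {q0, q1, q4, q5}. In every reachable pair the two components are either both accepting — (s0, q4), (s5, q1), (s3, q0), (s4, q5) — or both non-accepting, so no string is accepted by exactly one of the machines: L(M) \ L(N) and L(N) \ L(M) are both empty.
Hence every string is accepted by M iff it is accepted by N, and the two languages coincide.

Yes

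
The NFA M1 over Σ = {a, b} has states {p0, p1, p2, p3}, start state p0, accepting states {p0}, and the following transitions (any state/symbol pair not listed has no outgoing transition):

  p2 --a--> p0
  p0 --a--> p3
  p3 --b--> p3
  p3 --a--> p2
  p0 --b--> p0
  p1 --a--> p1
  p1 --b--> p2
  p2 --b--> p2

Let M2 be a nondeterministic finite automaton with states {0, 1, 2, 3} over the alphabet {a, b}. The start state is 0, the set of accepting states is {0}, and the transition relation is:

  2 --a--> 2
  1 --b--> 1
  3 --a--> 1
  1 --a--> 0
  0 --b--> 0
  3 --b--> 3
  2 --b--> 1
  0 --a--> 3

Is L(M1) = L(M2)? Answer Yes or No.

Exploring the product automaton M1 × M2 from the start pair (p0, 0), following both machines on each input symbol, reaches 3 state pairs: (p0, 0), (p3, 3), (p2, 1).
M1 accepts in {p0} and M2 accepts in {0}. In every reachable pair the two components are either both accepting — (p0, 0) — or both non-accepting, so no string is accepted by exactly one of the machines: L(M1) \ L(M2) and L(M2) \ L(M1) are both empty.
Hence every string is accepted by M1 iff it is accepted by M2, and the two languages coincide.

Yes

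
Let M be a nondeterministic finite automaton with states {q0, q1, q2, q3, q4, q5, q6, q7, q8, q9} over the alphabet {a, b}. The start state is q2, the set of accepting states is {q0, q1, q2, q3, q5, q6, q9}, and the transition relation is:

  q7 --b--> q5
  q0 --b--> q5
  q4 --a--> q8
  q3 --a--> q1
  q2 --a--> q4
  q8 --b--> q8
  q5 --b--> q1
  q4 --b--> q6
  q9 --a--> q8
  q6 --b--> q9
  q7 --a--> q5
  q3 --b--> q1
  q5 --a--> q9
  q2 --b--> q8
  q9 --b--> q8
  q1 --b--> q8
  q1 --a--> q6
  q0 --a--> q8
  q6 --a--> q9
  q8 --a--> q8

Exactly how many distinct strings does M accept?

The useful subgraph on states {q2, q4, q6, q9} is acyclic, so L(M) is finite; the longest accepting path visits 4 useful states, giving maximum string length 3.
Counting accepting paths from q2 by length: 1 of length 0, 1 of length 2, 2 of length 3. Total 4.

4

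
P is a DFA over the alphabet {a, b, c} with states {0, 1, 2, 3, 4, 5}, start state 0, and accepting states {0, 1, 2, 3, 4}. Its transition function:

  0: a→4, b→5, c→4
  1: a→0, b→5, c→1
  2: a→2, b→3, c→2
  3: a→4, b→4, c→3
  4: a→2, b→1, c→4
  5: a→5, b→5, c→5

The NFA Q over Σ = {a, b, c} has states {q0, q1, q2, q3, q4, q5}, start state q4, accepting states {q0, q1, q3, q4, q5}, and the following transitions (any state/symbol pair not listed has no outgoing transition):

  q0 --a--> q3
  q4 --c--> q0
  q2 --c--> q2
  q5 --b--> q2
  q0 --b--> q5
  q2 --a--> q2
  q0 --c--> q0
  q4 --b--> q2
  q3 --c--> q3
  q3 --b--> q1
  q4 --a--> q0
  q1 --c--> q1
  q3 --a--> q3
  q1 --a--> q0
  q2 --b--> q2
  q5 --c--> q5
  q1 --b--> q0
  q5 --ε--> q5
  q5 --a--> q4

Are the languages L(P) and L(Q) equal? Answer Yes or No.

Exploring the product automaton P × Q from the start pair (0, q4), following both machines on each input symbol, reaches 6 state pairs: (0, q4), (4, q0), (5, q2), (2, q3), (1, q5), (3, q1).
P accepts in {0, 1, 2, 3, 4} and Q accepts in {q0, q1, q3, q4, q5}. In every reachable pair the two components are either both accepting — (0, q4), (4, q0), (2, q3), (1, q5), (3, q1) — or both non-accepting, so no string is accepted by exactly one of the machines: L(P) \ L(Q) and L(Q) \ L(P) are both empty.
Hence every string is accepted by P iff it is accepted by Q, and the two languages coincide.

Yes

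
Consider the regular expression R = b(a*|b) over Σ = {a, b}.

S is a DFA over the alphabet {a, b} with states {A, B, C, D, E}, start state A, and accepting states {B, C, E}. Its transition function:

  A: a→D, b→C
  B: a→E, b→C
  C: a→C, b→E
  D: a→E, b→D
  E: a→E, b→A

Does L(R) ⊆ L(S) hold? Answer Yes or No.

Converting the expression R to a DFA (subset construction, then merging equivalent states) gives the minimal DFA with states {r0, r1, r2, r3, r4}, start state r0, accepting states {r2, r3, r4} and transitions r0: a→r1, b→r2; r1: a→r1, b→r1; r2: a→r3, b→r4; r3: a→r3, b→r1; r4: a→r1, b→r1.
Exploring the product automaton R × S from the start pair (r0, A), following both machines on each input symbol, reaches 8 state pairs: (r0, A), (r1, D), (r2, C), (r1, E), (r3, C), (r4, E), (r1, A), (r1, C).
R accepts in {r2, r3, r4} and S accepts in {B, C, E}. The reachable pairs whose R-component is accepting are (r2, C), (r3, C), (r4, E); in each of them the S-component is accepting too, so the product for L(R) \ L(S) (R-component accepting, S-component rejecting) has no reachable accepting pair and the difference is empty.
Hence every string in L(R) is also in L(S).

Yes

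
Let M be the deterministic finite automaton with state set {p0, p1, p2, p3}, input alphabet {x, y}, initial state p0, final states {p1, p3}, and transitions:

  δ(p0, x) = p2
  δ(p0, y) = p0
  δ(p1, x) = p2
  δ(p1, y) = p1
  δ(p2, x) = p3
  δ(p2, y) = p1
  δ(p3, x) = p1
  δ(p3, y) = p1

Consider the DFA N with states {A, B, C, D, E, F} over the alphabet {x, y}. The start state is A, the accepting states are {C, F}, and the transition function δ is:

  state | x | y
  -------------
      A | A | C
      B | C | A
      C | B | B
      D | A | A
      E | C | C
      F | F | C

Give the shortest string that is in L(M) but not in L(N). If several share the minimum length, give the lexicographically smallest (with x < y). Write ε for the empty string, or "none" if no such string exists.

The string xx is accepted by M but not by N.
No shorter string lies in the difference, and xx is the lexicographically first length-2 string in L(M) \ L(N).

xx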